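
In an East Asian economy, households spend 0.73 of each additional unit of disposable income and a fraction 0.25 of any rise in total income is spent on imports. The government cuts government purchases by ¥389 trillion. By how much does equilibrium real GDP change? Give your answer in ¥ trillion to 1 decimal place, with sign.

Spending multiplier = 1/(1 − c + m) = 1/(1 − 0.73 + 0.25) = 1/0.52 ≈ 1.923.
ΔY = k × ΔG = (−¥389 trillion) / 0.52 ≈ −¥748.1 trillion.

−¥748.1 trillion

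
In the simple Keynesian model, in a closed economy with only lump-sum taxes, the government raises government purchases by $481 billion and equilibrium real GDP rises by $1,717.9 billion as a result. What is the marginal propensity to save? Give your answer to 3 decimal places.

Implied spending multiplier k = ΔY/ΔG = 1,717.9/481 ≈ 3.5715.
Since k = 1/(1 − MPC), MPC = 1 − 1/k = 1 − ΔG/ΔY = 1 − 481/1,717.9 ≈ 0.720.
MPS = 1 − MPC = 0.280.

0.280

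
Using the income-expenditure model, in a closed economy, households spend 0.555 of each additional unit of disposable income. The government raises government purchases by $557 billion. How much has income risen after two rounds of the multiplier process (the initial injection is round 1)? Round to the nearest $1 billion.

Round 1 adds ΔG = $557 billion; each later round is MPC = 0.555 times the previous.
After 2 rounds: 557 + 309.135 = ΔG·(1 − c^2)/(1 − c) = 557 × (1 − 0.308025)/0.445 ≈ $866 billion.

$866 billion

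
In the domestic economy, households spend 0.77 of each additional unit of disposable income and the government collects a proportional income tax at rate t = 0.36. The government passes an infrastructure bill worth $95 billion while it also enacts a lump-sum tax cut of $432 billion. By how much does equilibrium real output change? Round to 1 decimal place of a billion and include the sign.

Expenditure multiplier = 1/(1 − c(1−t)) = 1/(1 − 0.77×0.64) = 1/0.5072 ≈ 1.972.
ΔG contributes k·ΔG = (+$95 billion) / 0.5072 ≈ +$187.3 billion.
ΔT of −$432 billion changes first-round spending by −c·ΔT = +$332.64 billion, contributing k·(−c·ΔT) = (+$332.64 billion) / 0.5072 ≈ +$655.8 billion.
Net ΔY = k(ΔG − c·ΔT) = (+$427.64 billion) / 0.5072 ≈ +$843.1 billion.

+$843.1 billion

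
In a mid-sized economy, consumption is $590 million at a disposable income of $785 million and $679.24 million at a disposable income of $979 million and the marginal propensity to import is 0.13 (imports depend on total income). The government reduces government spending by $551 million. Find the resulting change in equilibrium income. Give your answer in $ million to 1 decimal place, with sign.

−$822.4 million

MPC = ΔC/ΔYd = (679.24 − 590)/(979 − 785) = 89.24/194 = 0.46.
Government-spending multiplier = 1/(1 − c + m) = 1/(1 − 0.46 + 0.13) = 1/0.67 ≈ 1.493.
ΔY = k × ΔG = (−$551 million) / 0.67 ≈ −$822.4 million.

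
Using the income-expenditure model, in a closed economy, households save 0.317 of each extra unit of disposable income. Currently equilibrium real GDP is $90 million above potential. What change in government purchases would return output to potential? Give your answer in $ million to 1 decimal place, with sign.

MPC = 1 − MPS = 1 − 0.317 = 0.683.
Spending multiplier = 1/(1 − MPC) = 1/(1 − 0.683) = 1/0.317 ≈ 3.155.
Need ΔY = −$90 million, so ΔG = ΔY/k = (−$90 million) × 0.317 ≈ −$28.5 million.
The government should cut government purchases by $28.5 million.

−$28.5 million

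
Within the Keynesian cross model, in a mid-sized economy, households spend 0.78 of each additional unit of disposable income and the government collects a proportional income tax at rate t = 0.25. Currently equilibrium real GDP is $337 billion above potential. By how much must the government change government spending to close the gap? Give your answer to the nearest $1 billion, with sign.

−$140 billion

Spending multiplier = 1/(1 − c(1−t)) = 1/(1 − 0.78×0.75) = 1/0.415 ≈ 2.41.
Need ΔY = −$337 billion, so ΔG = ΔY/k = (−$337 billion) × 0.415 ≈ −$140 billion.
The government should cut government spending by $140 billion.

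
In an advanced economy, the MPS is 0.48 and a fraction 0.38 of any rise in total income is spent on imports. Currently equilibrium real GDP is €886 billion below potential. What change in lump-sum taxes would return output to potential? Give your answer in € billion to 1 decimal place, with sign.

MPC = 1 − MPS = 1 − 0.48 = 0.52.
Spending multiplier = 1/(1 − c + m) = 1/(1 − 0.52 + 0.38) = 1/0.86 ≈ 1.163.
Tax multiplier = −c·k = −0.52/0.86 ≈ −0.605. Need ΔY = +€886 billion, so ΔT = ΔY/(−c·k) = −(+€886 billion) × 0.86 / 0.52 ≈ −€1,465.3 billion.
The government should cut lump-sum taxes by €1,465.3 billion.

−€1,465.3 billion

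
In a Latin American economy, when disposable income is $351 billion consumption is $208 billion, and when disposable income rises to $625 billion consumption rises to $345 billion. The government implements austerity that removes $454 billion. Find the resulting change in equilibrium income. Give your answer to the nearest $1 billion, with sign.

MPC = ΔC/ΔYd = (345 − 208)/(625 − 351) = 137/274 = 0.5.
Spending multiplier = 1/(1 − MPC) = 1/(1 − 0.5) = 1/0.5 = 2.
ΔY = k × ΔG = (−$454 billion) / 0.5 = −$908 billion.

−$908 billion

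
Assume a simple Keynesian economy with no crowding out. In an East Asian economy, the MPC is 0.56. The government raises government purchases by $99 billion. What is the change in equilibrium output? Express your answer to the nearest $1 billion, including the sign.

Expenditure multiplier = 1/(1 − MPC) = 1/(1 − 0.56) = 1/0.44 ≈ 2.273.
ΔY = k × ΔG = (+$99 billion) / 0.44 = +$225 billion.

+$225 billion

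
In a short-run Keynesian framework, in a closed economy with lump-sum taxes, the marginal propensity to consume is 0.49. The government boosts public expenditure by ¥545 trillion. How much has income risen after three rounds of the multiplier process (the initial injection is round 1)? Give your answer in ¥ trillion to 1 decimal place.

Round 1 adds ΔG = ¥545 trillion; each later round is MPC = 0.49 times the previous.
After 3 rounds: 545 + 267.05 + 130.8545 = ΔG·(1 − c^3)/(1 − c) = 545 × (1 − 0.117649)/0.51 ≈ ¥942.9 trillion.

¥942.9 trillion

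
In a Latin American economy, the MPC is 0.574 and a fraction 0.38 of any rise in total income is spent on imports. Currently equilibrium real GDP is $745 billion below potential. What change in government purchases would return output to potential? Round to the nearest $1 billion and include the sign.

Spending multiplier = 1/(1 − c + m) = 1/(1 − 0.574 + 0.38) = 1/0.806 ≈ 1.241.
Need ΔY = +$745 billion, so ΔG = ΔY/k = (+$745 billion) × 0.806 ≈ +$600 billion.
The government should increase government purchases by $600 billion.

+$600 billion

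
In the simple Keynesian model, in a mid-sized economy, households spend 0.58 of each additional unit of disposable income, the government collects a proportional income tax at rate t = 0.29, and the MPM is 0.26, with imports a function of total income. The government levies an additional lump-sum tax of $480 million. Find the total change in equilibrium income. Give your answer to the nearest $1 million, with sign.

−$328 million

A lump-sum tax change of +$480 million shifts disposable income by −$480 million; first-round consumption changes by −c × ΔT = −0.58 × (+$480 million) = −$278.4 million.
Expenditure multiplier = 1/(1 − c(1−t) + m) = 1/(1 − 0.58×0.71 + 0.26) = 1/0.8482 ≈ 1.179.
The tax multiplier is −c × k ≈ −0.684, so ΔY = k × (−c·ΔT) = (−$278.4 million) / 0.8482 ≈ −$328 million.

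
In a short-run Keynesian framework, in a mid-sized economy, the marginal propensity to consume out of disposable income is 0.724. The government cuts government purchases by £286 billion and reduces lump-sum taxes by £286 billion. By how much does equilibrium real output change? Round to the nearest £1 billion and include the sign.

Expenditure multiplier = 1/(1 − MPC) = 1/(1 − 0.724) = 1/0.276 ≈ 3.623.
ΔG contributes k·ΔG = (−£286 billion) / 0.276 ≈ −£1,036.2 billion.
ΔT of −£286 billion changes first-round spending by −c·ΔT = +£207.064 billion, contributing k·(−c·ΔT) = (+£207.064 billion) / 0.276 ≈ +£750.2 billion.
With ΔG = ΔT and no other leakages, the balanced-budget multiplier is 1, so ΔY = ΔG = −£286 billion.

−£286 billion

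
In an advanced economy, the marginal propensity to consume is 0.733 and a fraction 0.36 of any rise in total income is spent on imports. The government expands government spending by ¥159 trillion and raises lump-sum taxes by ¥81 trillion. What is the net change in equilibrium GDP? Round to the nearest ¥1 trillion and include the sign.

+¥159 trillion

Expenditure multiplier = 1/(1 − c + m) = 1/(1 − 0.733 + 0.36) = 1/0.627 ≈ 1.595.
ΔG contributes k·ΔG = (+¥159 trillion) / 0.627 ≈ +¥253.6 trillion.
ΔT of +¥81 trillion changes first-round spending by −c·ΔT = −¥59.373 trillion, contributing k·(−c·ΔT) = (−¥59.373 trillion) / 0.627 ≈ −¥94.7 trillion.
Net ΔY = k(ΔG − c·ΔT) = (+¥99.627 trillion) / 0.627 ≈ +¥159 trillion.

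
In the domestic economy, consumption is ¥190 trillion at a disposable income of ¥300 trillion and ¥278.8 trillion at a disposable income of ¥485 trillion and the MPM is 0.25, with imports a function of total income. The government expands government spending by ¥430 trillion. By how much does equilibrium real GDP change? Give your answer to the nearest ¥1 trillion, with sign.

MPC = ΔC/ΔYd = (278.8 − 190)/(485 − 300) = 88.8/185 = 0.48.
Spending multiplier = 1/(1 − c + m) = 1/(1 − 0.48 + 0.25) = 1/0.77 ≈ 1.299.
ΔY = k × ΔG = (+¥430 trillion) / 0.77 ≈ +¥558 trillion.

+¥558 trillion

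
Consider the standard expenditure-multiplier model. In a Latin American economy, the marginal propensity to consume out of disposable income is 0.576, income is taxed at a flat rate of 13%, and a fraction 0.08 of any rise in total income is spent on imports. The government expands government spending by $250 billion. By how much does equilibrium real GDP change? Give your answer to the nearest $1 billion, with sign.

Expenditure multiplier = 1/(1 − c(1−t) + m) = 1/(1 − 0.576×0.87 + 0.08) = 1/0.57888 ≈ 1.727.
ΔY = k × ΔG = (+$250 billion) / 0.57888 ≈ +$432 billion.

+$432 billion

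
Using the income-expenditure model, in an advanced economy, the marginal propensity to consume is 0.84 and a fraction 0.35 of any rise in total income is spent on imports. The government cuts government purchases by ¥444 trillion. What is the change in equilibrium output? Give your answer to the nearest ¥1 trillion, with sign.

Government-spending multiplier = 1/(1 − c + m) = 1/(1 − 0.84 + 0.35) = 1/0.51 ≈ 1.961.
ΔY = k × ΔG = (−¥444 trillion) / 0.51 ≈ −¥871 trillion.

−¥871 trillion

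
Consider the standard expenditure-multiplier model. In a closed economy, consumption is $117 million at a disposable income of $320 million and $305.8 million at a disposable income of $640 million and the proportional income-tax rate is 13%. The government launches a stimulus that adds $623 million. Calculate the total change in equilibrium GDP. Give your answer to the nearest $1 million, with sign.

MPC = ΔC/ΔYd = (305.8 − 117)/(640 − 320) = 188.8/320 = 0.59.
Expenditure multiplier = 1/(1 − c(1−t)) = 1/(1 − 0.59×0.87) = 1/0.4867 ≈ 2.055.
ΔY = k × ΔG = (+$623 million) / 0.4867 ≈ +$1,280 million.

+$1,280 million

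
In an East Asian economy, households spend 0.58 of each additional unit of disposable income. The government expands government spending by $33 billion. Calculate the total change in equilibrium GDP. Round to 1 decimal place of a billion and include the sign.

Expenditure multiplier = 1/(1 − MPC) = 1/(1 − 0.58) = 1/0.42 ≈ 2.381.
ΔY = k × ΔG = (+$33 billion) / 0.42 ≈ +$78.6 billion.

+$78.6 billion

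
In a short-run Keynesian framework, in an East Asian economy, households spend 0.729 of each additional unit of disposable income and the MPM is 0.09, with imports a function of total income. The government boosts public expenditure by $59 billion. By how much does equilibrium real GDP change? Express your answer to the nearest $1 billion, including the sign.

Spending multiplier = 1/(1 − c + m) = 1/(1 − 0.729 + 0.09) = 1/0.361 ≈ 2.77.
ΔY = k × ΔG = (+$59 billion) / 0.361 ≈ +$163 billion.

+$163 billion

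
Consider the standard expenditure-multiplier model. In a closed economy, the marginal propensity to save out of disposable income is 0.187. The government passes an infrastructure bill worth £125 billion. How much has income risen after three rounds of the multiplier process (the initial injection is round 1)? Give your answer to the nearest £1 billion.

£309 billion

MPC = 1 − MPS = 1 − 0.187 = 0.813.
Round 1 adds ΔG = £125 billion; each later round is MPC = 0.813 times the previous.
After 3 rounds: 125 + 101.625 + 82.621125 = ΔG·(1 − c^3)/(1 − c) = 125 × (1 − 0.537367797)/0.187 ≈ £309 billion.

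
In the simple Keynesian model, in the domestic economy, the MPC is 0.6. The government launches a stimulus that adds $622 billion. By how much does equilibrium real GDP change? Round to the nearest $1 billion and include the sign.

Expenditure multiplier = 1/(1 − MPC) = 1/(1 − 0.6) = 1/0.4 = 2.5.
ΔY = k × ΔG = (+$622 billion) / 0.4 = +$1,555 billion.

+$1,555 billion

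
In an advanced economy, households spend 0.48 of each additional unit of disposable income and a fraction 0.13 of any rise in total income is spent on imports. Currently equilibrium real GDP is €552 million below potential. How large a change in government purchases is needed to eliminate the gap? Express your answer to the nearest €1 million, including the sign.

+€359 million

Spending multiplier = 1/(1 − c + m) = 1/(1 − 0.48 + 0.13) = 1/0.65 ≈ 1.538.
Need ΔY = +€552 million, so ΔG = ΔY/k = (+€552 million) × 0.65 ≈ +€359 million.
The government should increase government purchases by €359 million.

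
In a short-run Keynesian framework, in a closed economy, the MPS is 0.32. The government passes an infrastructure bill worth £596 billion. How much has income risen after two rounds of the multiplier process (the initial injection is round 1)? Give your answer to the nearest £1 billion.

MPC = 1 − MPS = 1 − 0.32 = 0.68.
Round 1 adds ΔG = £596 billion; each later round is MPC = 0.68 times the previous.
After 2 rounds: 596 + 405.28 = ΔG·(1 − c^2)/(1 − c) = 596 × (1 − 0.4624)/0.32 ≈ £1,001 billion.

£1,001 billion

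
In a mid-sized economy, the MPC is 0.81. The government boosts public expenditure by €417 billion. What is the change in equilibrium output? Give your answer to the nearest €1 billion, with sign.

+€2,195 billion

Government-spending multiplier = 1/(1 − MPC) = 1/(1 − 0.81) = 1/0.19 ≈ 5.263.
ΔY = k × ΔG = (+€417 billion) / 0.19 ≈ +€2,195 billion.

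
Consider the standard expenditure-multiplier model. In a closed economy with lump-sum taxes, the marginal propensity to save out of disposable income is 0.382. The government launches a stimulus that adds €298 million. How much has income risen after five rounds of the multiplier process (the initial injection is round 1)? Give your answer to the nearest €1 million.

€710 million

MPC = 1 − MPS = 1 − 0.382 = 0.618.
Round 1 adds ΔG = €298 million; each later round is MPC = 0.618 times the previous.
After 5 rounds: 298 + 184.164 + 113.813352 + 70.336651536 + 43.468050649248 = ΔG·(1 − c^5)/(1 − c) = 298 × (1 − 0.090145152017568)/0.382 ≈ €710 million.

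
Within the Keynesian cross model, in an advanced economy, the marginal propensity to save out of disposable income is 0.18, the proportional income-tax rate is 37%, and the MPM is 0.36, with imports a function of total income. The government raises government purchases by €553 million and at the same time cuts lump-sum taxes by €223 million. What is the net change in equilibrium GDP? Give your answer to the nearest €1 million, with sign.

+€872 million

MPC = 1 − MPS = 1 − 0.18 = 0.82.
Expenditure multiplier = 1/(1 − c(1−t) + m) = 1/(1 − 0.82×0.63 + 0.36) = 1/0.8434 ≈ 1.186.
ΔG contributes k·ΔG = (+€553 million) / 0.8434 ≈ +€655.7 million.
ΔT of −€223 million changes first-round spending by −c·ΔT = +€182.86 million, contributing k·(−c·ΔT) = (+€182.86 million) / 0.8434 ≈ +€216.8 million.
Net ΔY = k(ΔG − c·ΔT) = (+€735.86 million) / 0.8434 ≈ +€872 million.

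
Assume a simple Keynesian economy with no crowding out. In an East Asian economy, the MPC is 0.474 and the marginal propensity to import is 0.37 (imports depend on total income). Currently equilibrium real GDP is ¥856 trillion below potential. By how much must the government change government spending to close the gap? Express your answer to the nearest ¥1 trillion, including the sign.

+¥767 trillion

Spending multiplier = 1/(1 − c + m) = 1/(1 − 0.474 + 0.37) = 1/0.896 ≈ 1.116.
Need ΔY = +¥856 trillion, so ΔG = ΔY/k = (+¥856 trillion) × 0.896 ≈ +¥767 trillion.
The government should increase government spending by ¥767 trillion.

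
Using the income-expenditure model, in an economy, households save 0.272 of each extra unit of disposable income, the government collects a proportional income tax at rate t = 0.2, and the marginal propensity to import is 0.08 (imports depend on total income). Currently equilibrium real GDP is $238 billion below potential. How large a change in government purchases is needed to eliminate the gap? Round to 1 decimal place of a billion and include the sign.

+$118.4 billion

MPC = 1 − MPS = 1 − 0.272 = 0.728.
Spending multiplier = 1/(1 − c(1−t) + m) = 1/(1 − 0.728×0.8 + 0.08) = 1/0.4976 ≈ 2.01.
Need ΔY = +$238 billion, so ΔG = ΔY/k = (+$238 billion) × 0.4976 ≈ +$118.4 billion.
The government should increase government purchases by $118.4 billion.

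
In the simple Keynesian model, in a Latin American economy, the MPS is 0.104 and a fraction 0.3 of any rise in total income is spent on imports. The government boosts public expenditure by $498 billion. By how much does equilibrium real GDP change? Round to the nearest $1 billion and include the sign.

+$1,233 billion

MPC = 1 − MPS = 1 − 0.104 = 0.896.
Government-spending multiplier = 1/(1 − c + m) = 1/(1 − 0.896 + 0.3) = 1/0.404 ≈ 2.475.
ΔY = k × ΔG = (+$498 billion) / 0.404 ≈ +$1,233 billion.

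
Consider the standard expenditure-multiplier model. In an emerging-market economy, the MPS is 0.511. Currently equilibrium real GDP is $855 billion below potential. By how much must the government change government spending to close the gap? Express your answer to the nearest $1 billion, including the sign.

MPC = 1 − MPS = 1 − 0.511 = 0.489.
Spending multiplier = 1/(1 − MPC) = 1/(1 − 0.489) = 1/0.511 ≈ 1.957.
Need ΔY = +$855 billion, so ΔG = ΔY/k = (+$855 billion) × 0.511 ≈ +$437 billion.
The government should increase government spending by $437 billion.

+$437 billion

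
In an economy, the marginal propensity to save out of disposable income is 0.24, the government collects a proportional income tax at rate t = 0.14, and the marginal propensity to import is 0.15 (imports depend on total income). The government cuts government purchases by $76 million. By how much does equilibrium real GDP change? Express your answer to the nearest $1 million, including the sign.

−$153 million

MPC = 1 − MPS = 1 − 0.24 = 0.76.
Expenditure multiplier = 1/(1 − c(1−t) + m) = 1/(1 − 0.76×0.86 + 0.15) = 1/0.4964 ≈ 2.015.
ΔY = k × ΔG = (−$76 million) / 0.4964 ≈ −$153 million.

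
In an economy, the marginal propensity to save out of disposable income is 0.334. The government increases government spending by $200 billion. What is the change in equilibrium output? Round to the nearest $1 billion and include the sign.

MPC = 1 − MPS = 1 − 0.334 = 0.666.
Spending multiplier = 1/(1 − MPC) = 1/(1 − 0.666) = 1/0.334 ≈ 2.994.
ΔY = k × ΔG = (+$200 billion) / 0.334 ≈ +$599 billion.

+$599 billion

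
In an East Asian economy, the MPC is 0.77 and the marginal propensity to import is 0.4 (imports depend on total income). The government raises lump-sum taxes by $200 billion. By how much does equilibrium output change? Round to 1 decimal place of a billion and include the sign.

−$244.4 billion

A lump-sum tax change of +$200 billion shifts disposable income by −$200 billion; first-round consumption changes by −c × ΔT = −0.77 × (+$200 billion) = −$154 billion.
Expenditure multiplier = 1/(1 − c + m) = 1/(1 − 0.77 + 0.4) = 1/0.63 ≈ 1.587.
The tax multiplier is −c × k ≈ −1.222, so ΔY = k × (−c·ΔT) = (−$154 billion) / 0.63 ≈ −$244.4 billion.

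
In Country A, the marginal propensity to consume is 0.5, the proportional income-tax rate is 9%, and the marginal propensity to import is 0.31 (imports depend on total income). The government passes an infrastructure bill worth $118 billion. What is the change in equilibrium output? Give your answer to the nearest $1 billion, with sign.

+$138 billion

Spending multiplier = 1/(1 − c(1−t) + m) = 1/(1 − 0.5×0.91 + 0.31) = 1/0.855 ≈ 1.17.
ΔY = k × ΔG = (+$118 billion) / 0.855 ≈ +$138 billion.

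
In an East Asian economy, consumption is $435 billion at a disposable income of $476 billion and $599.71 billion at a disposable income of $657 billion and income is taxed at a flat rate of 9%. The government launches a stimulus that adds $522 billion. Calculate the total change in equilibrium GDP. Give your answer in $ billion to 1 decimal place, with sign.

MPC = ΔC/ΔYd = (599.71 − 435)/(657 − 476) = 164.71/181 = 0.91.
Government-spending multiplier = 1/(1 − c(1−t)) = 1/(1 − 0.91×0.91) = 1/0.1719 ≈ 5.817.
ΔY = k × ΔG = (+$522 billion) / 0.1719 ≈ +$3,036.6 billion.

+$3,036.6 billion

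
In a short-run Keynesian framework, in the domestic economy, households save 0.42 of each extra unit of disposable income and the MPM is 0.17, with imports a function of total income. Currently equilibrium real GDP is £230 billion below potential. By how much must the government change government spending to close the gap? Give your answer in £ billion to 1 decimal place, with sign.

MPC = 1 − MPS = 1 − 0.42 = 0.58.
Spending multiplier = 1/(1 − c + m) = 1/(1 − 0.58 + 0.17) = 1/0.59 ≈ 1.695.
Need ΔY = +£230 billion, so ΔG = ΔY/k = (+£230 billion) × 0.59 = +£135.7 billion.
The government should increase government spending by £135.7 billion.

+£135.7 billion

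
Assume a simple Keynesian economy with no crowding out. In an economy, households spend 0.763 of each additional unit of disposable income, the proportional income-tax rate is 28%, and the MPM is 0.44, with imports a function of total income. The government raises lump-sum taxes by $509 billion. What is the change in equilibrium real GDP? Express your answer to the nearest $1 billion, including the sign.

−$436 billion

A lump-sum tax change of +$509 billion shifts disposable income by −$509 billion; first-round consumption changes by −c × ΔT = −0.763 × (+$509 billion) = −$388.367 billion.
Expenditure multiplier = 1/(1 − c(1−t) + m) = 1/(1 − 0.763×0.72 + 0.44) = 1/0.89064 ≈ 1.123.
The tax multiplier is −c × k ≈ −0.857, so ΔY = k × (−c·ΔT) = (−$388.367 billion) / 0.89064 ≈ −$436 billion.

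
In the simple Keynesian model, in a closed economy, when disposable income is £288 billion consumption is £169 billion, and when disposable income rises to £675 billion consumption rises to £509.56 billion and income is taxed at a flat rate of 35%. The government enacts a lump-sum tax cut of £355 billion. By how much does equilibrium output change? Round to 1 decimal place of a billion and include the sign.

MPC = ΔC/ΔYd = (509.56 − 169)/(675 − 288) = 340.56/387 = 0.88.
A lump-sum tax change of −£355 billion shifts disposable income by +£355 billion; first-round consumption changes by −c × ΔT = −0.88 × (−£355 billion) = +£312.4 billion.
Expenditure multiplier = 1/(1 − c(1−t)) = 1/(1 − 0.88×0.65) = 1/0.428 ≈ 2.336.
The tax multiplier is −c × k ≈ −2.056, so ΔY = k × (−c·ΔT) = (+£312.4 billion) / 0.428 ≈ +£729.9 billion.

+£729.9 billion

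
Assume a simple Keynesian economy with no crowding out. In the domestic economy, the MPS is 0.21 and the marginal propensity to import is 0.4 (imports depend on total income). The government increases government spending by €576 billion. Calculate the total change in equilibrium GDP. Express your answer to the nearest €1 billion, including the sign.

MPC = 1 − MPS = 1 − 0.21 = 0.79.
Government-spending multiplier = 1/(1 − c + m) = 1/(1 − 0.79 + 0.4) = 1/0.61 ≈ 1.639.
ΔY = k × ΔG = (+€576 billion) / 0.61 ≈ +€944 billion.

+€944 billion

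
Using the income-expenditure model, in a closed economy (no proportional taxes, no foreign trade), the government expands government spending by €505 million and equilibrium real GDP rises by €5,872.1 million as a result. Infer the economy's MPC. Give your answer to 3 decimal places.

Implied spending multiplier k = ΔY/ΔG = 5,872.1/505 ≈ 11.6279.
Since k = 1/(1 − MPC), MPC = 1 − 1/k = 1 − ΔG/ΔY = 1 − 505/5,872.1 ≈ 0.914.

0.914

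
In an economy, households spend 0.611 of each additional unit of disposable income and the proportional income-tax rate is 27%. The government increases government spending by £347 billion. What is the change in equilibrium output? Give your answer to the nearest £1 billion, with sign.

+£626 billion

Government-spending multiplier = 1/(1 − c(1−t)) = 1/(1 − 0.611×0.73) = 1/0.55397 ≈ 1.805.
ΔY = k × ΔG = (+£347 billion) / 0.55397 ≈ +£626 billion.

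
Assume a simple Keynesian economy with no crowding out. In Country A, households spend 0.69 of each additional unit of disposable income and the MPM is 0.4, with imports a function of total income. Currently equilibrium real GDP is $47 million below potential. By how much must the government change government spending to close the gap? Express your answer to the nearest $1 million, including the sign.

Spending multiplier = 1/(1 − c + m) = 1/(1 − 0.69 + 0.4) = 1/0.71 ≈ 1.408.
Need ΔY = +$47 million, so ΔG = ΔY/k = (+$47 million) × 0.71 ≈ +$33 million.
The government should increase government spending by $33 million.

+$33 million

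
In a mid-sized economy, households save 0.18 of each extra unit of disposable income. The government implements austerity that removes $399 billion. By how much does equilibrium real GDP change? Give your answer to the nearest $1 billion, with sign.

−$2,217 billion

MPC = 1 − MPS = 1 − 0.18 = 0.82.
Spending multiplier = 1/(1 − MPC) = 1/(1 − 0.82) = 1/0.18 ≈ 5.556.
ΔY = k × ΔG = (−$399 billion) / 0.18 ≈ −$2,217 billion.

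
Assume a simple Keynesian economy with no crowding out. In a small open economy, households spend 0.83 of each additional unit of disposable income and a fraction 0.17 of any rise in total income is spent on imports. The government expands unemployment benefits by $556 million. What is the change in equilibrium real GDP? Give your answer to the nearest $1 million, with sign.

The transfer change shifts disposable income by +$556 million, so first-round consumption changes by c·ΔTR = 0.83 × (+$556 million) = +$461.48 million.
Expenditure multiplier = 1/(1 − c + m) = 1/(1 − 0.83 + 0.17) = 1/0.34 ≈ 2.941.
The transfer multiplier is c × k ≈ 2.441, so ΔY = k × (c·ΔTR) = (+$461.48 million) / 0.34 ≈ +$1,357 million.

+$1,357 million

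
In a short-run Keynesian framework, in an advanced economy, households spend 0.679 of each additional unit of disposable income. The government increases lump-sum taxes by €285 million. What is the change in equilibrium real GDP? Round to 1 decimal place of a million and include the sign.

A lump-sum tax change of +€285 million shifts disposable income by −€285 million; first-round consumption changes by −c × ΔT = −0.679 × (+€285 million) = −€193.515 million.
Expenditure multiplier = 1/(1 − MPC) = 1/(1 − 0.679) = 1/0.321 ≈ 3.115.
The tax multiplier is −c × k ≈ −2.115, so ΔY = k × (−c·ΔT) = (−€193.515 million) / 0.321 ≈ −€602.9 million.

−€602.9 million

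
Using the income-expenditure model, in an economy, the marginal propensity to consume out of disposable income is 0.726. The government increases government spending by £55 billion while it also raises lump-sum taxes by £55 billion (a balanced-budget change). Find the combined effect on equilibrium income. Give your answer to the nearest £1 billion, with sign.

+£55 billion

Expenditure multiplier = 1/(1 − MPC) = 1/(1 − 0.726) = 1/0.274 ≈ 3.65.
ΔG contributes k·ΔG = (+£55 billion) / 0.274 ≈ +£200.7 billion.
ΔT of +£55 billion changes first-round spending by −c·ΔT = −£39.93 billion, contributing k·(−c·ΔT) = (−£39.93 billion) / 0.274 ≈ −£145.7 billion.
With ΔG = ΔT and no other leakages, the balanced-budget multiplier is 1, so ΔY = ΔG = +£55 billion.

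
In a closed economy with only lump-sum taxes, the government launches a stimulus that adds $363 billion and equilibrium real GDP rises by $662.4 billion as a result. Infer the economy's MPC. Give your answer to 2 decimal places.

0.45

Implied spending multiplier k = ΔY/ΔG = 662.4/363 ≈ 1.8248.
Since k = 1/(1 − MPC), MPC = 1 − 1/k = 1 − ΔG/ΔY = 1 − 363/662.4 ≈ 0.45.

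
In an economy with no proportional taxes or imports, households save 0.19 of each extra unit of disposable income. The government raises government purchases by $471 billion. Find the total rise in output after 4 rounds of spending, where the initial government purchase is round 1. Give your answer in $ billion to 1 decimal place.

MPC = 1 − MPS = 1 − 0.19 = 0.81.
Round 1 adds ΔG = $471 billion; each later round is MPC = 0.81 times the previous.
After 4 rounds: 471 + 381.51 + 309.0231 + 250.308711 = ΔG·(1 − c^4)/(1 − c) = 471 × (1 − 0.43046721)/0.19 ≈ $1,411.8 billion.

$1,411.8 billion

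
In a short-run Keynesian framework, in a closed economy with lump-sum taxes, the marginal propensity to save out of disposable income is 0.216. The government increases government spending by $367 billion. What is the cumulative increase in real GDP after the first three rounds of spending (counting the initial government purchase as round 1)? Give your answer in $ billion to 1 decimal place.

MPC = 1 − MPS = 1 − 0.216 = 0.784.
Round 1 adds ΔG = $367 billion; each later round is MPC = 0.784 times the previous.
After 3 rounds: 367 + 287.728 + 225.578752 = ΔG·(1 − c^3)/(1 − c) = 367 × (1 − 0.481890304)/0.216 ≈ $880.3 billion.

$880.3 billion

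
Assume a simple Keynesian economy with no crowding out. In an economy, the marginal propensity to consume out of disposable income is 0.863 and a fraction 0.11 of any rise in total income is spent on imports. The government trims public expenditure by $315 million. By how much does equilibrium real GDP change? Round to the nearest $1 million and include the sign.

Government-spending multiplier = 1/(1 − c + m) = 1/(1 − 0.863 + 0.11) = 1/0.247 ≈ 4.049.
ΔY = k × ΔG = (−$315 million) / 0.247 ≈ −$1,275 million.

−$1,275 million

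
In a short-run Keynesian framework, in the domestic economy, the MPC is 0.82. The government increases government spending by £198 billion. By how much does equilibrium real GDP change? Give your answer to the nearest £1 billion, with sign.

Government-spending multiplier = 1/(1 − MPC) = 1/(1 − 0.82) = 1/0.18 ≈ 5.556.
ΔY = k × ΔG = (+£198 billion) / 0.18 = +£1,100 billion.

+£1,100 billion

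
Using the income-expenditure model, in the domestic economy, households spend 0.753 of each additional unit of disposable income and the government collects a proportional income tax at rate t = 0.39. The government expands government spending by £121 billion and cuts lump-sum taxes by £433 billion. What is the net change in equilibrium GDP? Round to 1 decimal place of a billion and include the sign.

Expenditure multiplier = 1/(1 − c(1−t)) = 1/(1 − 0.753×0.61) = 1/0.54067 ≈ 1.85.
ΔG contributes k·ΔG = (+£121 billion) / 0.54067 ≈ +£223.8 billion.
ΔT of −£433 billion changes first-round spending by −c·ΔT = +£326.049 billion, contributing k·(−c·ΔT) = (+£326.049 billion) / 0.54067 ≈ +£603 billion.
Net ΔY = k(ΔG − c·ΔT) = (+£447.049 billion) / 0.54067 ≈ +£826.8 billion.

+£826.8 billion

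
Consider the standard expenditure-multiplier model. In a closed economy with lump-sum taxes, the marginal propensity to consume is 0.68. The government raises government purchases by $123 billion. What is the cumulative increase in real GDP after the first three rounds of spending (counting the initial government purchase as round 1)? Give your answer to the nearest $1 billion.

$264 billion

Round 1 adds ΔG = $123 billion; each later round is MPC = 0.68 times the previous.
After 3 rounds: 123 + 83.64 + 56.8752 = ΔG·(1 − c^3)/(1 − c) = 123 × (1 − 0.314432)/0.32 ≈ $264 billion.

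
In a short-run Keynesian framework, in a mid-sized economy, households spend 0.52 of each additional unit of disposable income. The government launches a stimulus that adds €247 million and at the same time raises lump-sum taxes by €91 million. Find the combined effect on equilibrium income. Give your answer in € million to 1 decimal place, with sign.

+€416.0 million

Expenditure multiplier = 1/(1 − MPC) = 1/(1 − 0.52) = 1/0.48 ≈ 2.083.
ΔG contributes k·ΔG = (+€247 million) / 0.48 ≈ +€514.6 million.
ΔT of +€91 million changes first-round spending by −c·ΔT = −€47.32 million, contributing k·(−c·ΔT) = (−€47.32 million) / 0.48 ≈ −€98.6 million.
Net ΔY = k(ΔG − c·ΔT) = (+€199.68 million) / 0.48 = +€416 million.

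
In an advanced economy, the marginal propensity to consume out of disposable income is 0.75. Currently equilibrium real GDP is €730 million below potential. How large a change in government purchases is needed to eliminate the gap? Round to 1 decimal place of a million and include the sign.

+€182.5 million

Spending multiplier = 1/(1 − MPC) = 1/(1 − 0.75) = 1/0.25 = 4.
Need ΔY = +€730 million, so ΔG = ΔY/k = (+€730 million) × 0.25 = +€182.5 million.
The government should increase government purchases by €182.5 million.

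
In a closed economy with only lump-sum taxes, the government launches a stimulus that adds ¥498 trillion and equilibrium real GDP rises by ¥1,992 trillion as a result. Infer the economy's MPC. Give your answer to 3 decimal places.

0.750

Implied spending multiplier k = ΔY/ΔG = 1,992/498 = 4.
Since k = 1/(1 − MPC), MPC = 1 − 1/k = 1 − ΔG/ΔY = 1 − 498/1,992 = 0.750.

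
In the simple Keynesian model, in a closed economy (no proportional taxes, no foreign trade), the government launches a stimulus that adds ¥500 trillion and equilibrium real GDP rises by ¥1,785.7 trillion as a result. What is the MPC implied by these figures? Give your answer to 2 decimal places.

Implied spending multiplier k = ΔY/ΔG = 1,785.7/500 = 3.5714.
Since k = 1/(1 − MPC), MPC = 1 − 1/k = 1 − ΔG/ΔY = 1 − 500/1,785.7 ≈ 0.72.

0.72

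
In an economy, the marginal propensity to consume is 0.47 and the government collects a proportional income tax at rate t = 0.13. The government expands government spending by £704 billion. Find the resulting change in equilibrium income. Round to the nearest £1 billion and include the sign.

Spending multiplier = 1/(1 − c(1−t)) = 1/(1 − 0.47×0.87) = 1/0.5911 ≈ 1.692.
ΔY = k × ΔG = (+£704 billion) / 0.5911 ≈ +£1,191 billion.

+£1,191 billion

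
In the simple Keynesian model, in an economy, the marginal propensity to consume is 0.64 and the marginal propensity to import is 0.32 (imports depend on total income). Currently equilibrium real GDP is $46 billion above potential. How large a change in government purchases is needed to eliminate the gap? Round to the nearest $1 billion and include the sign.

Spending multiplier = 1/(1 − c + m) = 1/(1 − 0.64 + 0.32) = 1/0.68 ≈ 1.471.
Need ΔY = −$46 billion, so ΔG = ΔY/k = (−$46 billion) × 0.68 ≈ −$31 billion.
The government should cut government purchases by $31 billion.

−$31 billion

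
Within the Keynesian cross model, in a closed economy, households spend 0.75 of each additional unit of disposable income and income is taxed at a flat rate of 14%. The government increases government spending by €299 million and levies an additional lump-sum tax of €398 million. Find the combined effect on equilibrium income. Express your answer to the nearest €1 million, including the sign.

+€1 million

Expenditure multiplier = 1/(1 − c(1−t)) = 1/(1 − 0.75×0.86) = 1/0.355 ≈ 2.817.
ΔG contributes k·ΔG = (+€299 million) / 0.355 ≈ +€842.3 million.
ΔT of +€398 million changes first-round spending by −c·ΔT = −€298.5 million, contributing k·(−c·ΔT) = (−€298.5 million) / 0.355 ≈ −€840.8 million.
Net ΔY = k(ΔG − c·ΔT) = (+€0.5 million) / 0.355 ≈ +€1 million.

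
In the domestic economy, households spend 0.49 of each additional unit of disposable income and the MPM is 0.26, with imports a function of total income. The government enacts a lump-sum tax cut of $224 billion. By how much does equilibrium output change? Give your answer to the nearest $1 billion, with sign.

+$143 billion

A lump-sum tax change of −$224 billion shifts disposable income by +$224 billion; first-round consumption changes by −c × ΔT = −0.49 × (−$224 billion) = +$109.76 billion.
Expenditure multiplier = 1/(1 − c + m) = 1/(1 − 0.49 + 0.26) = 1/0.77 ≈ 1.299.
The tax multiplier is −c × k ≈ −0.636, so ΔY = k × (−c·ΔT) = (+$109.76 billion) / 0.77 ≈ +$143 billion.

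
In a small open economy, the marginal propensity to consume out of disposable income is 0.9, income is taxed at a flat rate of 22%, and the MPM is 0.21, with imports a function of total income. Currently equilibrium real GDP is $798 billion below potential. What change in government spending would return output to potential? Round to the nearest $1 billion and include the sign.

+$405 billion

Spending multiplier = 1/(1 − c(1−t) + m) = 1/(1 − 0.9×0.78 + 0.21) = 1/0.508 ≈ 1.969.
Need ΔY = +$798 billion, so ΔG = ΔY/k = (+$798 billion) × 0.508 ≈ +$405 billion.
The government should increase government spending by $405 billion.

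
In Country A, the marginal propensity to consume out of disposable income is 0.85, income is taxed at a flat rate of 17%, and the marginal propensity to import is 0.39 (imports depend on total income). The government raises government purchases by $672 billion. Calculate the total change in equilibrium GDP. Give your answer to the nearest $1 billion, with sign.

Government-spending multiplier = 1/(1 − c(1−t) + m) = 1/(1 − 0.85×0.83 + 0.39) = 1/0.6845 ≈ 1.461.
ΔY = k × ΔG = (+$672 billion) / 0.6845 ≈ +$982 billion.

+$982 billion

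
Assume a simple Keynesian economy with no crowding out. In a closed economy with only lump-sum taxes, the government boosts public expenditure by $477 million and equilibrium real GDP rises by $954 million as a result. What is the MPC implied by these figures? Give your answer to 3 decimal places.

0.500

Implied spending multiplier k = ΔY/ΔG = 954/477 = 2.
Since k = 1/(1 − MPC), MPC = 1 − 1/k = 1 − ΔG/ΔY = 1 − 477/954 = 0.500.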